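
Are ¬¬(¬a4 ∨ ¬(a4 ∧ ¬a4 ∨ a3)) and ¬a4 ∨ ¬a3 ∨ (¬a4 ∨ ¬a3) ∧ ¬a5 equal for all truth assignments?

Yes

E1: ¬¬(¬a4 ∨ ¬(a4 ∧ ¬a4 ∨ a3))
    = ¬a4 ∨ ¬(a4 ∧ ¬a4 ∨ a3)   [double negation]
    = ¬a4 ∨ ¬a3   [complement / identity]
E2: ¬a4 ∨ ¬a3 ∨ (¬a4 ∨ ¬a3) ∧ ¬a5
    = ¬a4 ∨ ¬a3   [absorption]
Both reduce to ¬a4 ∨ ¬a3, so they are equivalent.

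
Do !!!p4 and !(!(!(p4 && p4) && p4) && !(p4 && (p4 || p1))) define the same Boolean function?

No

E1: !!!p4
    = !p4
E2: !(!(!(p4 && p4) && p4) && !(p4 && (p4 || p1)))
    = !(!(!p4 && p4) && !(p4 && (p4 || p1)))
    = !(!(!p4 && p4) && !p4)
    = !p4 && p4 || p4
    = p4
These differ: at p1=0, p4=0, E1 = 1 but E2 = 0.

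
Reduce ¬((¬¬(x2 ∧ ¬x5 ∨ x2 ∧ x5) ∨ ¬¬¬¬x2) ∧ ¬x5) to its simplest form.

¬x2 ∨ x5

¬((¬¬(x2 ∧ ¬x5 ∨ x2 ∧ x5) ∨ ¬¬¬¬x2) ∧ ¬x5)
= ¬((¬¬x2 ∨ ¬¬¬¬x2) ∧ ¬x5)
= ¬((¬¬x2 ∨ ¬¬x2) ∧ ¬x5)
= ¬(¬¬x2 ∧ ¬x5)
= ¬x2 ∨ x5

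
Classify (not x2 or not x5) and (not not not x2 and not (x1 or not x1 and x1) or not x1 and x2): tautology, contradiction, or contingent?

(not x2 or not x5) and (not not not x2 and not (x1 or not x1 and x1) or not x1 and x2)
= (not x2 or not x5) and (not x2 and not (x1 or not x1 and x1) or not x1 and x2)   [double negation]
= (not x2 or not x5) and (not x2 and not x1 or not x1 and x2)   [complement / identity]
= (not x2 or not x5) and not x1   [distribution]
This depends on x1, x2, x5, so it is not a constant.

contingent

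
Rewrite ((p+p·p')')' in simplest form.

p

((p+p·p')')'
= p+p·p'   (double negation)
= p   (complement / identity)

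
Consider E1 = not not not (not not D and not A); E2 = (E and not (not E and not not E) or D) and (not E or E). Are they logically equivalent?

E1: not not not (not not D and not A)
    = not (not not D and not A)   (double negation)
    = not D or A   (De Morgan)
E2: (E and not (not E and not not E) or D) and (not E or E)
    = (E and (E or not E) or D) and (not E or E)   (De Morgan)
    = (E or D) and (not E or E)   (complement / identity)
    = E or D   (complement / identity)
These differ: at A=0, D=0, E=0, E1 = 1 but E2 = 0.

No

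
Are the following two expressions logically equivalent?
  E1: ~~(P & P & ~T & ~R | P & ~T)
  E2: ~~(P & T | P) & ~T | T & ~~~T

Yes

E1: ~~(P & P & ~T & ~R | P & ~T)
    = ~~(P & ~T & ~R | P & ~T)   — idempotence
    = ~~(P & ~T)   — absorption
    = P & ~T   — double negation
E2: ~~(P & T | P) & ~T | T & ~~~T
    = ~~(P & T | P) & ~T | T & ~T   — double negation
    = ~~(P & T | P) & ~T   — complement / identity
    = ~~P & ~T   — absorption
    = P & ~T   — double negation
Both reduce to P & ~T, so they are equivalent.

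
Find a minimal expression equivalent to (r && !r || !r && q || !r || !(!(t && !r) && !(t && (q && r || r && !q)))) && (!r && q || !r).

!r

(r && !r || !r && q || !r || !(!(t && !r) && !(t && (q && r || r && !q)))) && (!r && q || !r)
= (r && !r || !r && q || !r || !(!(t && !r) && !(t && r))) && (!r && q || !r)   (distribution)
= (r && !r || !r && q || !r || t && !r || t && r) && (!r && q || !r)   (De Morgan)
= (r && !r || !r && q || !r || t) && (!r && q || !r)   (distribution)
= (!r && q || !r || t) && (!r && q || !r)   (complement / identity)
= !r && q || !r   (absorption)
= !r   (absorption)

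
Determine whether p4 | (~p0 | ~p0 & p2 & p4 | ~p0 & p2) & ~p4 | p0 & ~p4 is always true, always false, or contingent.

always true

p4 | (~p0 | ~p0 & p2 & p4 | ~p0 & p2) & ~p4 | p0 & ~p4
= p4 | (~p0 | ~p0 & p2) & ~p4 | p0 & ~p4   — absorption
= p4 | ~p0 & ~p4 | p0 & ~p4   — absorption
= p4 | ~p4   — distribution
= 1   — complement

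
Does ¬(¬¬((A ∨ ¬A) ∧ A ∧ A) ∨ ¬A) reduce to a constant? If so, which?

yes, False

¬(¬¬((A ∨ ¬A) ∧ A ∧ A) ∨ ¬A)
= ¬((A ∨ ¬A) ∧ A ∧ A) ∧ A   — De Morgan
= ¬((A ∨ ¬A) ∧ A) ∧ A   — idempotence
= ¬A ∧ A   — complement / identity
= False   — complement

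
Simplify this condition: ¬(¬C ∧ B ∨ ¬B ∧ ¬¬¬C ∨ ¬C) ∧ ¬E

¬(¬C ∧ B ∨ ¬B ∧ ¬¬¬C ∨ ¬C) ∧ ¬E
= ¬(¬C ∧ B ∨ ¬B ∧ ¬C ∨ ¬C) ∧ ¬E   (double negation)
= ¬(¬C ∨ ¬C) ∧ ¬E   (distribution)
= C ∧ C ∧ ¬E   (De Morgan)
= C ∧ ¬E   (idempotence)

C ∧ ¬E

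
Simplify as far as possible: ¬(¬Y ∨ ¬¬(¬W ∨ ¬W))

¬(¬Y ∨ ¬¬(¬W ∨ ¬W))
= Y ∧ ¬(¬W ∨ ¬W)   — De Morgan
= Y ∧ W ∧ W   — De Morgan
= Y ∧ W   — idempotence

Y ∧ W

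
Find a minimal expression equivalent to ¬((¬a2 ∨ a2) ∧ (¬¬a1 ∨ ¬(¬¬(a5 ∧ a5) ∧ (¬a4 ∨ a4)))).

¬a1 ∧ a5

¬((¬a2 ∨ a2) ∧ (¬¬a1 ∨ ¬(¬¬(a5 ∧ a5) ∧ (¬a4 ∨ a4))))
= ¬((¬a2 ∨ a2) ∧ (¬¬a1 ∨ ¬(a5 ∧ a5 ∧ (¬a4 ∨ a4))))   [double negation]
= ¬((¬a2 ∨ a2) ∧ (¬¬a1 ∨ ¬(a5 ∧ a5)))   [complement / identity]
= ¬(¬¬a1 ∨ ¬(a5 ∧ a5))   [complement / identity]
= ¬a1 ∧ a5 ∧ a5   [De Morgan]
= ¬a1 ∧ a5   [idempotence]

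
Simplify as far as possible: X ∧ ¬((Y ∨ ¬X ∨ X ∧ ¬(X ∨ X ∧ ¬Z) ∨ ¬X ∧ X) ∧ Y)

X ∧ ¬Y

X ∧ ¬((Y ∨ ¬X ∨ X ∧ ¬(X ∨ X ∧ ¬Z) ∨ ¬X ∧ X) ∧ Y)
= X ∧ ¬((Y ∨ ¬X ∨ X ∧ ¬X ∨ ¬X ∧ X) ∧ Y)   (absorption)
= X ∧ ¬((Y ∨ ¬X ∨ ¬X ∧ X) ∧ Y)   (complement / identity)
= X ∧ ¬((Y ∨ ¬X) ∧ Y)   (complement / identity)
= X ∧ ¬Y   (absorption)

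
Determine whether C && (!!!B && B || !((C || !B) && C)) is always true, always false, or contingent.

C && (!!!B && B || !((C || !B) && C))
= C && (!B && B || !((C || !B) && C))
= C && (!B && B || !C)
= C && !C
= false

always false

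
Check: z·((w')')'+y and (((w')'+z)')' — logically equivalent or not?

No

E1: z·((w')')'+y
    = z·w'+y
E2: (((w')'+z)')'
    = (w')'+z
    = w+z
These differ: at w=1, y=0, z=0, E1 = 0 but E2 = 1.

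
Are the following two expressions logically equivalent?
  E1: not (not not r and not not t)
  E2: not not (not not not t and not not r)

No

E1: not (not not r and not not t)
    = not r or not t   — De Morgan
E2: not not (not not not t and not not r)
    = not (not not t or not r)   — De Morgan
    = not t and r   — De Morgan
These differ: at r=0, t=0, E1 = 1 but E2 = 0.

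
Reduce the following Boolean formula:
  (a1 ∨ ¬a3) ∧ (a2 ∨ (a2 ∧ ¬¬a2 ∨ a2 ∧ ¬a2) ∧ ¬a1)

(a1 ∨ ¬a3) ∧ (a2 ∨ (a2 ∧ ¬¬a2 ∨ a2 ∧ ¬a2) ∧ ¬a1)
= (a1 ∨ ¬a3) ∧ (a2 ∨ (a2 ∧ a2 ∨ a2 ∧ ¬a2) ∧ ¬a1)   — double negation
= (a1 ∨ ¬a3) ∧ (a2 ∨ a2 ∧ ¬a1)   — distribution
= (a1 ∨ ¬a3) ∧ a2   — absorption

(a1 ∨ ¬a3) ∧ a2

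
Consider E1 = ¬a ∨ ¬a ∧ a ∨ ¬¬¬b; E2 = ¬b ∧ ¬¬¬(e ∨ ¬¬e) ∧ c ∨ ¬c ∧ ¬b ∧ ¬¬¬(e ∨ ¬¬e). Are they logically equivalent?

No

E1: ¬a ∨ ¬a ∧ a ∨ ¬¬¬b
    = ¬a ∨ ¬a ∧ a ∨ ¬b
    = ¬a ∨ ¬b
E2: ¬b ∧ ¬¬¬(e ∨ ¬¬e) ∧ c ∨ ¬c ∧ ¬b ∧ ¬¬¬(e ∨ ¬¬e)
    = ¬b ∧ ¬¬¬(e ∨ ¬¬e)
    = ¬b ∧ ¬(e ∨ ¬¬e)
    = ¬b ∧ ¬(e ∨ e)
    = ¬b ∧ ¬e
These differ: at a=0, b=0, c=0, e=1, E1 = 1 but E2 = 0.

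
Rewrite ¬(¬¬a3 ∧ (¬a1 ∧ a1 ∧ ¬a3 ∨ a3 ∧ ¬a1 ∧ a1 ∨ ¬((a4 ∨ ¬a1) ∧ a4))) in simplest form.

¬a3 ∨ a4

¬(¬¬a3 ∧ (¬a1 ∧ a1 ∧ ¬a3 ∨ a3 ∧ ¬a1 ∧ a1 ∨ ¬((a4 ∨ ¬a1) ∧ a4)))
= ¬(¬¬a3 ∧ (¬a1 ∧ a1 ∧ ¬a3 ∨ a3 ∧ ¬a1 ∧ a1 ∨ ¬a4))   (absorption)
= ¬(¬¬a3 ∧ (¬a1 ∧ a1 ∨ ¬a4))   (distribution)
= ¬(¬¬a3 ∧ ¬a4)   (complement / identity)
= ¬a3 ∨ a4   (De Morgan)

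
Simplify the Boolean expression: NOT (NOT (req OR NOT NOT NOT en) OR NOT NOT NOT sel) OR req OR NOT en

NOT (NOT (req OR NOT NOT NOT en) OR NOT NOT NOT sel) OR req OR NOT en
= (req OR NOT NOT NOT en) AND NOT NOT sel OR req OR NOT en   — De Morgan
= (req OR NOT NOT NOT en) AND sel OR req OR NOT en   — double negation
= (req OR NOT en) AND sel OR req OR NOT en   — double negation
= req OR NOT en   — absorption

req OR NOT en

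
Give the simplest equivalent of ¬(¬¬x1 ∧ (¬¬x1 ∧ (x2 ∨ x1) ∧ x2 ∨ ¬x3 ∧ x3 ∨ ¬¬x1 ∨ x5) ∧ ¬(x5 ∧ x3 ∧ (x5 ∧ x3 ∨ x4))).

¬(¬¬x1 ∧ (¬¬x1 ∧ (x2 ∨ x1) ∧ x2 ∨ ¬x3 ∧ x3 ∨ ¬¬x1 ∨ x5) ∧ ¬(x5 ∧ x3 ∧ (x5 ∧ x3 ∨ x4)))
= ¬(¬¬x1 ∧ (¬¬x1 ∧ (x2 ∨ x1) ∧ x2 ∨ ¬¬x1 ∨ x5) ∧ ¬(x5 ∧ x3 ∧ (x5 ∧ x3 ∨ x4)))   [complement / identity]
= ¬(¬¬x1 ∧ (¬¬x1 ∧ (x2 ∨ x1) ∧ x2 ∨ ¬¬x1 ∨ x5) ∧ ¬(x5 ∧ x3))   [absorption]
= ¬(¬¬x1 ∧ (¬¬x1 ∧ x2 ∨ ¬¬x1 ∨ x5) ∧ ¬(x5 ∧ x3))   [absorption]
= ¬(¬¬x1 ∧ (¬¬x1 ∨ x5) ∧ ¬(x5 ∧ x3))   [absorption]
= ¬(¬¬x1 ∧ ¬(x5 ∧ x3))   [absorption]
= ¬x1 ∨ x5 ∧ x3   [De Morgan]

¬x1 ∨ x5 ∧ x3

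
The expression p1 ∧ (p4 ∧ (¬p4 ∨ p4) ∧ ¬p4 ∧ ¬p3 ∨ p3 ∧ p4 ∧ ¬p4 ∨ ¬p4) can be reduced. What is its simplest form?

p1 ∧ (p4 ∧ (¬p4 ∨ p4) ∧ ¬p4 ∧ ¬p3 ∨ p3 ∧ p4 ∧ ¬p4 ∨ ¬p4)
= p1 ∧ (p4 ∧ ¬p4 ∧ ¬p3 ∨ p3 ∧ p4 ∧ ¬p4 ∨ ¬p4)
= p1 ∧ (p4 ∧ ¬p4 ∨ ¬p4)
= p1 ∧ ¬p4

p1 ∧ ¬p4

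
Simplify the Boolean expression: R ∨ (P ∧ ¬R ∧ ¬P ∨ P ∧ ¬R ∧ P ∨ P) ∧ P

R ∨ P

R ∨ (P ∧ ¬R ∧ ¬P ∨ P ∧ ¬R ∧ P ∨ P) ∧ P
= R ∨ (P ∧ ¬R ∨ P) ∧ P   (distribution)
= R ∨ P ∧ P   (absorption)
= R ∨ P   (idempotence)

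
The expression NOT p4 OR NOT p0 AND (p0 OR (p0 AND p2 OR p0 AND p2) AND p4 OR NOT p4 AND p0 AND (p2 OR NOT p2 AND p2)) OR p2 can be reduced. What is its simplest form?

NOT p4 OR p2

NOT p4 OR NOT p0 AND (p0 OR (p0 AND p2 OR p0 AND p2) AND p4 OR NOT p4 AND p0 AND (p2 OR NOT p2 AND p2)) OR p2
= NOT p4 OR NOT p0 AND (p0 OR p0 AND p2 AND p4 OR NOT p4 AND p0 AND (p2 OR NOT p2 AND p2)) OR p2   [idempotence]
= NOT p4 OR NOT p0 AND (p0 OR p0 AND p2 AND p4 OR NOT p4 AND p0 AND p2) OR p2   [complement / identity]
= NOT p4 OR NOT p0 AND (p0 OR p0 AND p2) OR p2   [distribution]
= NOT p4 OR NOT p0 AND p0 OR p2   [absorption]
= NOT p4 OR p2   [complement / identity]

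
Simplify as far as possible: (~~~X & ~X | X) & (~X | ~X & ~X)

~X

(~~~X & ~X | X) & (~X | ~X & ~X)
= (~X & ~X | X) & (~X | ~X & ~X)
= ~X & ~X | X & ~X
= ~X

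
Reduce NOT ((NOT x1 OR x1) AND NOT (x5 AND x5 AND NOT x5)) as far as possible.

FALSE

NOT ((NOT x1 OR x1) AND NOT (x5 AND x5 AND NOT x5))
= NOT NOT (x5 AND x5 AND NOT x5)   (complement / identity)
= x5 AND x5 AND NOT x5   (double negation)
= x5 AND NOT x5   (idempotence)
= FALSE   (complement)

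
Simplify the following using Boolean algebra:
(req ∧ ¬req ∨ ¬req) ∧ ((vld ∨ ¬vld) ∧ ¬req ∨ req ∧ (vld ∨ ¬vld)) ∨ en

(req ∧ ¬req ∨ ¬req) ∧ ((vld ∨ ¬vld) ∧ ¬req ∨ req ∧ (vld ∨ ¬vld)) ∨ en
= (req ∧ ¬req ∨ ¬req) ∧ (vld ∨ ¬vld) ∨ en   [distribution]
= req ∧ ¬req ∨ ¬req ∨ en   [complement / identity]
= ¬req ∨ en   [complement / identity]

¬req ∨ en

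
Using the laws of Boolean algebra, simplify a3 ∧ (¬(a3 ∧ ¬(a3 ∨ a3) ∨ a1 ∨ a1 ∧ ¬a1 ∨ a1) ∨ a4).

a3 ∧ (¬(a3 ∧ ¬(a3 ∨ a3) ∨ a1 ∨ a1 ∧ ¬a1 ∨ a1) ∨ a4)
= a3 ∧ (¬(a3 ∧ ¬a3 ∨ a1 ∨ a1 ∧ ¬a1 ∨ a1) ∨ a4)   (idempotence)
= a3 ∧ (¬(a1 ∨ a1 ∧ ¬a1 ∨ a1) ∨ a4)   (complement / identity)
= a3 ∧ (¬(a1 ∨ a1) ∨ a4)   (complement / identity)
= a3 ∧ (¬a1 ∨ a4)   (idempotence)

a3 ∧ (¬a1 ∨ a4)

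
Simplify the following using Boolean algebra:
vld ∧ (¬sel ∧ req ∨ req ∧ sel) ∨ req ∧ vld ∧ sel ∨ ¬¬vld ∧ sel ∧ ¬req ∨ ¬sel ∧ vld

vld ∧ (¬sel ∧ req ∨ req ∧ sel) ∨ req ∧ vld ∧ sel ∨ ¬¬vld ∧ sel ∧ ¬req ∨ ¬sel ∧ vld
= vld ∧ req ∨ req ∧ vld ∧ sel ∨ ¬¬vld ∧ sel ∧ ¬req ∨ ¬sel ∧ vld   — distribution
= vld ∧ req ∨ req ∧ vld ∧ sel ∨ vld ∧ sel ∧ ¬req ∨ ¬sel ∧ vld   — double negation
= vld ∧ req ∨ vld ∧ sel ∨ ¬sel ∧ vld   — distribution
= vld ∧ req ∨ vld   — distribution
= vld   — absorption

vld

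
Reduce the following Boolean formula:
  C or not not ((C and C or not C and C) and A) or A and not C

C or not not ((C and C or not C and C) and A) or A and not C
= C or not not (C and A) or A and not C   (distribution)
= C or C and A or A and not C   (double negation)
= C or A   (distribution)

C or A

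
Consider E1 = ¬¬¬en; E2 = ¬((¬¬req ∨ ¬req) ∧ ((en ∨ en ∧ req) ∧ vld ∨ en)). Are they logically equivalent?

E1: ¬¬¬en
    = ¬en   [double negation]
E2: ¬((¬¬req ∨ ¬req) ∧ ((en ∨ en ∧ req) ∧ vld ∨ en))
    = ¬((¬¬req ∨ ¬req) ∧ (en ∧ vld ∨ en))   [absorption]
    = ¬((¬¬req ∨ ¬req) ∧ en)   [absorption]
    = ¬((req ∨ ¬req) ∧ en)   [double negation]
    = ¬en   [complement / identity]
Both reduce to ¬en, so they are equivalent.

Yes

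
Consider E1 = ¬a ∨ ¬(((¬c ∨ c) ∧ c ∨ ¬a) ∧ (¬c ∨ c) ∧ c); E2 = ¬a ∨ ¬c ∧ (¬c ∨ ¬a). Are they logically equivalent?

Yes

E1: ¬a ∨ ¬(((¬c ∨ c) ∧ c ∨ ¬a) ∧ (¬c ∨ c) ∧ c)
    = ¬a ∨ ¬((¬c ∨ c) ∧ c)   (absorption)
    = ¬a ∨ ¬c   (complement / identity)
E2: ¬a ∨ ¬c ∧ (¬c ∨ ¬a)
    = ¬a ∨ ¬c   (absorption)
Both reduce to ¬a ∨ ¬c, so they are equivalent.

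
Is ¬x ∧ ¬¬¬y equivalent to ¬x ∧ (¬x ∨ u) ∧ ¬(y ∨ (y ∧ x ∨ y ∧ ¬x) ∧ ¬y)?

Yes

E1: ¬x ∧ ¬¬¬y
    = ¬x ∧ ¬y   (double negation)
E2: ¬x ∧ (¬x ∨ u) ∧ ¬(y ∨ (y ∧ x ∨ y ∧ ¬x) ∧ ¬y)
    = ¬x ∧ ¬(y ∨ (y ∧ x ∨ y ∧ ¬x) ∧ ¬y)   (absorption)
    = ¬x ∧ ¬(y ∨ y ∧ ¬y)   (distribution)
    = ¬x ∧ ¬y   (complement / identity)
Both reduce to ¬x ∧ ¬y, so they are equivalent.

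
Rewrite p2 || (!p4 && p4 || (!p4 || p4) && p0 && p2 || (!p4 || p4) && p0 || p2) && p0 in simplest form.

p2 || (!p4 && p4 || (!p4 || p4) && p0 && p2 || (!p4 || p4) && p0 || p2) && p0
= p2 || (!p4 && p4 || (!p4 || p4) && p0 || p2) && p0   [absorption]
= p2 || (!p4 && p4 || p0 || p2) && p0   [complement / identity]
= p2 || (p0 || p2) && p0   [complement / identity]
= p2 || p0   [absorption]

p2 || p0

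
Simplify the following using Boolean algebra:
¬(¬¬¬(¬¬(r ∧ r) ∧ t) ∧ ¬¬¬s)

¬(¬¬¬(¬¬(r ∧ r) ∧ t) ∧ ¬¬¬s)
= ¬(¬¬¬(¬¬r ∧ t) ∧ ¬¬¬s)   [idempotence]
= ¬(¬¬¬(r ∧ t) ∧ ¬¬¬s)   [double negation]
= ¬¬(r ∧ t) ∨ ¬¬s   [De Morgan]
= ¬¬(r ∧ t) ∨ s   [double negation]
= r ∧ t ∨ s   [double negation]

r ∧ t ∨ s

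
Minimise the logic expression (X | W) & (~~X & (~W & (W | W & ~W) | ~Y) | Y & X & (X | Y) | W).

X | W

(X | W) & (~~X & (~W & (W | W & ~W) | ~Y) | Y & X & (X | Y) | W)
= (X | W) & (~~X & (~W & W | ~Y) | Y & X & (X | Y) | W)   [complement / identity]
= (X | W) & (~~X & ~Y | Y & X & (X | Y) | W)   [complement / identity]
= (X | W) & (X & ~Y | Y & X & (X | Y) | W)   [double negation]
= (X | W) & (X & ~Y | Y & X | W)   [absorption]
= (X | W) & (X | W)   [distribution]
= X | W   [idempotence]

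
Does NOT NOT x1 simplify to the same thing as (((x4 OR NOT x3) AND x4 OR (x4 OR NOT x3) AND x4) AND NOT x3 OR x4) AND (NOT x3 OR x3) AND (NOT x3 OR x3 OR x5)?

No

E1: NOT NOT x1
    = x1
E2: (((x4 OR NOT x3) AND x4 OR (x4 OR NOT x3) AND x4) AND NOT x3 OR x4) AND (NOT x3 OR x3) AND (NOT x3 OR x3 OR x5)
    = (((x4 OR NOT x3) AND x4 OR (x4 OR NOT x3) AND x4) AND NOT x3 OR x4) AND (NOT x3 OR x3)
    = ((x4 OR NOT x3) AND x4 AND NOT x3 OR x4) AND (NOT x3 OR x3)
    = (x4 OR NOT x3) AND x4 AND NOT x3 OR x4
    = x4 AND NOT x3 OR x4
    = x4
These differ: at x1=1, x3=0, x4=0, x5=0, E1 = 1 but E2 = 0.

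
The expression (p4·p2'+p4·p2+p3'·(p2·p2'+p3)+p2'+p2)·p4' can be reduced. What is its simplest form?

(p4·p2'+p4·p2+p3'·(p2·p2'+p3)+p2'+p2)·p4'
= (p4·p2'+p4·p2+p3'·p3+p2'+p2)·p4'   [complement / identity]
= ((p2'+p2)·p4+p3'·p3+p2'+p2)·p4'   [distribution]
= ((p2'+p2)·p4+p2'+p2)·p4'   [complement / identity]
= (p2'+p2)·p4'   [absorption]
= p4'   [complement / identity]

p4'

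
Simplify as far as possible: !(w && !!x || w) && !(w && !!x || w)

!w

!(w && !!x || w) && !(w && !!x || w)
= !(w && !!x || w)   — idempotence
= !(w && x || w)   — double negation
= !w   — absorption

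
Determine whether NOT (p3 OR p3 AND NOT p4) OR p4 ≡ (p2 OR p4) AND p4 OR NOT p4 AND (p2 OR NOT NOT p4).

No

E1: NOT (p3 OR p3 AND NOT p4) OR p4
    = NOT p3 OR p4   [absorption]
E2: (p2 OR p4) AND p4 OR NOT p4 AND (p2 OR NOT NOT p4)
    = (p2 OR p4) AND p4 OR NOT p4 AND (p2 OR p4)   [double negation]
    = p2 OR p4   [distribution]
These differ: at p2=0, p3=0, p4=0, E1 = 1 but E2 = 0.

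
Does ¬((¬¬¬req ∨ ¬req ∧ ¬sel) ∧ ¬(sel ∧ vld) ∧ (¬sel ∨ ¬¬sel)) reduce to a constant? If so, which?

¬((¬¬¬req ∨ ¬req ∧ ¬sel) ∧ ¬(sel ∧ vld) ∧ (¬sel ∨ ¬¬sel))
= ¬((¬¬¬req ∨ ¬req ∧ ¬sel) ∧ ¬(sel ∧ vld) ∧ (¬sel ∨ sel))
= ¬((¬req ∨ ¬req ∧ ¬sel) ∧ ¬(sel ∧ vld) ∧ (¬sel ∨ sel))
= ¬(¬req ∧ ¬(sel ∧ vld) ∧ (¬sel ∨ sel))
= ¬(¬req ∧ ¬(sel ∧ vld))
= req ∨ sel ∧ vld
This depends on req, sel, vld, so it is not a constant.

no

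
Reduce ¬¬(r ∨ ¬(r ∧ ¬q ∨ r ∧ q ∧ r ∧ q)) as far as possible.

True

¬¬(r ∨ ¬(r ∧ ¬q ∨ r ∧ q ∧ r ∧ q))
= ¬¬(r ∨ ¬(r ∧ ¬q ∨ r ∧ q))
= r ∨ ¬(r ∧ ¬q ∨ r ∧ q)
= r ∨ ¬r
= True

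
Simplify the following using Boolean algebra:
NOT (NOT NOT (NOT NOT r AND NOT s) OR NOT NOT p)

NOT (NOT NOT (NOT NOT r AND NOT s) OR NOT NOT p)
= NOT (NOT (NOT r OR s) OR NOT NOT p)   — De Morgan
= (NOT r OR s) AND NOT p   — De Morgan

(NOT r OR s) AND NOT p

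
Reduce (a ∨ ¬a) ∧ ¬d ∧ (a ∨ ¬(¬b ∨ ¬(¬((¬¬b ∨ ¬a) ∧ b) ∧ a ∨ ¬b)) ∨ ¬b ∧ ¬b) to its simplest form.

(a ∨ ¬a) ∧ ¬d ∧ (a ∨ ¬(¬b ∨ ¬(¬((¬¬b ∨ ¬a) ∧ b) ∧ a ∨ ¬b)) ∨ ¬b ∧ ¬b)
= ¬d ∧ (a ∨ ¬(¬b ∨ ¬(¬((¬¬b ∨ ¬a) ∧ b) ∧ a ∨ ¬b)) ∨ ¬b ∧ ¬b)   — complement / identity
= ¬d ∧ (a ∨ ¬(¬b ∨ ¬(¬((b ∨ ¬a) ∧ b) ∧ a ∨ ¬b)) ∨ ¬b ∧ ¬b)   — double negation
= ¬d ∧ (a ∨ b ∧ (¬((b ∨ ¬a) ∧ b) ∧ a ∨ ¬b) ∨ ¬b ∧ ¬b)   — De Morgan
= ¬d ∧ (a ∨ b ∧ (¬b ∧ a ∨ ¬b) ∨ ¬b ∧ ¬b)   — absorption
= ¬d ∧ (a ∨ b ∧ ¬b ∨ ¬b ∧ ¬b)   — absorption
= ¬d ∧ (a ∨ ¬b)   — distribution

¬d ∧ (a ∨ ¬b)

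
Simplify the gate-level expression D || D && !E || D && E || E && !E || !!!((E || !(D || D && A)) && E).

D || D && !E || D && E || E && !E || !!!((E || !(D || D && A)) && E)
= D || D && !E || D && E || E && !E || !!!((E || !D) && E)
= D || D && !E || D && E || E && !E || !!!E
= D || D && E || E && !E || !!!E
= D || E && !E || !!!E
= D || !!!E
= D || !E

D || !E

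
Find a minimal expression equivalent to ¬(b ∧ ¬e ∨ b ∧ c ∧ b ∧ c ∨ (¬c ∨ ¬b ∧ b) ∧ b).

¬b

¬(b ∧ ¬e ∨ b ∧ c ∧ b ∧ c ∨ (¬c ∨ ¬b ∧ b) ∧ b)
= ¬(b ∧ ¬e ∨ b ∧ c ∧ b ∧ c ∨ ¬c ∧ b)   — complement / identity
= ¬(b ∧ ¬e ∨ b ∧ c ∨ ¬c ∧ b)   — idempotence
= ¬(b ∧ ¬e ∨ b)   — distribution
= ¬b   — absorption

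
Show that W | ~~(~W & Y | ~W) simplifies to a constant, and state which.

W | ~~(~W & Y | ~W)
= W | ~~~W
= W | ~W
= 1

1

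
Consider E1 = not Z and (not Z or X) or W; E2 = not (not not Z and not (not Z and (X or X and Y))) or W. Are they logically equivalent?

E1: not Z and (not Z or X) or W
    = not Z or W
E2: not (not not Z and not (not Z and (X or X and Y))) or W
    = not Z or not Z and (X or X and Y) or W
    = not Z or not Z and X or W
    = not Z or W
Both reduce to not Z or W, so they are equivalent.

Yes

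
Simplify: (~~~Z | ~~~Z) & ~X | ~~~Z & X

(~~~Z | ~~~Z) & ~X | ~~~Z & X
= ~~~Z & ~X | ~~~Z & X   (idempotence)
= ~~~Z   (distribution)
= ~Z   (double negation)

~Z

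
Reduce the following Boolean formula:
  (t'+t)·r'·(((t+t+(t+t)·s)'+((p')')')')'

(t'+t)·r'·(((t+t+(t+t)·s)'+((p')')')')'
= (t'+t)·r'·((t+t+(t+t)·s)'+((p')')')   [double negation]
= (t'+t)·r'·((t+t+(t+t)·s)'+p')   [double negation]
= r'·((t+t+(t+t)·s)'+p')   [complement / identity]
= r'·((t+t)'+p')   [absorption]
= r'·(t'+p')   [idempotence]

r'·(t'+p')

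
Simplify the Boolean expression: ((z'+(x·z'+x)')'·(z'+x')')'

((z'+(x·z'+x)')'·(z'+x')')'
= ((z'+x')'·(z'+x')')'
= z'+x'+z'+x'
= z'+x'

z'+x'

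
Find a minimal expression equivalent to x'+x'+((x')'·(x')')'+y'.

x'+x'+((x')'·(x')')'+y'
= x'+x'+x'+x'+y'   [De Morgan]
= x'+x'+y'   [idempotence]
= x'+y'   [idempotence]

x'+y'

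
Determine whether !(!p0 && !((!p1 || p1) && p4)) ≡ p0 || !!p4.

E1: !(!p0 && !((!p1 || p1) && p4))
    = !(!p0 && !p4)
    = p0 || p4
E2: p0 || !!p4
    = p0 || p4
Both reduce to p0 || p4, so they are equivalent.

Yes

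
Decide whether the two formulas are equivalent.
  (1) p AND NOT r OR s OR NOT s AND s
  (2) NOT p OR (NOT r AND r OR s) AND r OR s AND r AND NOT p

E1: p AND NOT r OR s OR NOT s AND s
    = p AND NOT r OR s   — complement / identity
E2: NOT p OR (NOT r AND r OR s) AND r OR s AND r AND NOT p
    = NOT p OR s AND r OR s AND r AND NOT p   — complement / identity
    = NOT p OR s AND r   — absorption
These differ: at p=0, r=0, s=0, E1 = 0 but E2 = 1.

No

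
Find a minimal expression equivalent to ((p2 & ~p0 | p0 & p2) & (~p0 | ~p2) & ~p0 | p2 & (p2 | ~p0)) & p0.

((p2 & ~p0 | p0 & p2) & (~p0 | ~p2) & ~p0 | p2 & (p2 | ~p0)) & p0
= (p2 & (~p0 | ~p2) & ~p0 | p2 & (p2 | ~p0)) & p0   [distribution]
= (p2 & ~p0 | p2 & (p2 | ~p0)) & p0   [absorption]
= (p2 & ~p0 | p2) & p0   [absorption]
= p2 & p0   [absorption]

p2 & p0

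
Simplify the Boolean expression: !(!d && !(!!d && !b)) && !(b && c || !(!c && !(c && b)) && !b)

!(!d && !(!!d && !b)) && !(b && c || !(!c && !(c && b)) && !b)
= !(!d && !(!!d && !b)) && !(b && c || (c || c && b) && !b)   [De Morgan]
= (d || !!d && !b) && !(b && c || (c || c && b) && !b)   [De Morgan]
= (d || !!d && !b) && !(b && c || c && !b)   [absorption]
= (d || d && !b) && !(b && c || c && !b)   [double negation]
= d && !(b && c || c && !b)   [absorption]
= d && !c   [distribution]

d && !c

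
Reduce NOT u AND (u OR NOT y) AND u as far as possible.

NOT u AND (u OR NOT y) AND u
= NOT u AND u
= FALSE

FALSE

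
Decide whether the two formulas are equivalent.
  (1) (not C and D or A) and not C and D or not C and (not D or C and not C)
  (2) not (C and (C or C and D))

Yes

E1: (not C and D or A) and not C and D or not C and (not D or C and not C)
    = (not C and D or A) and not C and D or not C and not D
    = not C and D or not C and not D
    = not C
E2: not (C and (C or C and D))
    = not (C and C)
    = not C
Both reduce to not C, so they are equivalent.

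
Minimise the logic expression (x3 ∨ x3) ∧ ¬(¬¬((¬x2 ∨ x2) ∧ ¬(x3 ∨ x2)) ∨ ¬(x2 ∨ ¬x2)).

(x3 ∨ x3) ∧ ¬(¬¬((¬x2 ∨ x2) ∧ ¬(x3 ∨ x2)) ∨ ¬(x2 ∨ ¬x2))
= x3 ∧ ¬(¬¬((¬x2 ∨ x2) ∧ ¬(x3 ∨ x2)) ∨ ¬(x2 ∨ ¬x2))
= x3 ∧ ¬(¬¬¬(x3 ∨ x2) ∨ ¬(x2 ∨ ¬x2))
= x3 ∧ ¬(¬(x3 ∨ x2) ∨ ¬(x2 ∨ ¬x2))
= x3 ∧ (x3 ∨ x2) ∧ (x2 ∨ ¬x2)
= x3 ∧ (x3 ∨ x2)
= x3

x3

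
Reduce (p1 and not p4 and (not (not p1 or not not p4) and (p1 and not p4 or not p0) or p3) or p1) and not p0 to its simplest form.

p1 and not p0

(p1 and not p4 and (not (not p1 or not not p4) and (p1 and not p4 or not p0) or p3) or p1) and not p0
= (p1 and not p4 and (p1 and not p4 and (p1 and not p4 or not p0) or p3) or p1) and not p0   [De Morgan]
= (p1 and not p4 and (p1 and not p4 or p3) or p1) and not p0   [absorption]
= (p1 and not p4 or p1) and not p0   [absorption]
= p1 and not p0   [absorption]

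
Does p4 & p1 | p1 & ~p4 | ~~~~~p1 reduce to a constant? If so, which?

p4 & p1 | p1 & ~p4 | ~~~~~p1
= p1 | ~~~~~p1   — distribution
= p1 | ~~~p1   — double negation
= p1 | ~p1   — double negation
= 1   — complement

yes, True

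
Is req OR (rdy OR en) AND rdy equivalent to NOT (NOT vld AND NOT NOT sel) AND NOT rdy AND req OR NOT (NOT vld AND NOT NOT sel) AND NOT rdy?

No

E1: req OR (rdy OR en) AND rdy
    = req OR rdy   (absorption)
E2: NOT (NOT vld AND NOT NOT sel) AND NOT rdy AND req OR NOT (NOT vld AND NOT NOT sel) AND NOT rdy
    = NOT (NOT vld AND NOT NOT sel) AND NOT rdy   (absorption)
    = (vld OR NOT sel) AND NOT rdy   (De Morgan)
These differ: at en=0, rdy=1, req=0, sel=1, vld=0, E1 = 1 but E2 = 0.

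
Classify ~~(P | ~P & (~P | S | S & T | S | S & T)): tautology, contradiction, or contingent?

~~(P | ~P & (~P | S | S & T | S | S & T))
= ~~(P | ~P & (~P | S | S & T))   [idempotence]
= ~~(P | ~P & (~P | S))   [absorption]
= ~~(P | ~P)   [absorption]
= P | ~P   [double negation]
= 1   [complement]

tautology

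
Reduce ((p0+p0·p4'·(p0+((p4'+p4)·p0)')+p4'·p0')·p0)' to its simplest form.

((p0+p0·p4'·(p0+((p4'+p4)·p0)')+p4'·p0')·p0)'
= ((p0+p0·p4'·(p0+p0')+p4'·p0')·p0)'   — complement / identity
= ((p0+p0·p4'+p4'·p0')·p0)'   — complement / identity
= ((p0+p4')·p0)'   — distribution
= p0'   — absorption

p0'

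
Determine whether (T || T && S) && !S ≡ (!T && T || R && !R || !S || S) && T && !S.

Yes

E1: (T || T && S) && !S
    = T && !S   — absorption
E2: (!T && T || R && !R || !S || S) && T && !S
    = (!T && T || !S || S) && T && !S   — complement / identity
    = (!S || S) && T && !S   — complement / identity
    = T && !S   — complement / identity
Both reduce to T && !S, so they are equivalent.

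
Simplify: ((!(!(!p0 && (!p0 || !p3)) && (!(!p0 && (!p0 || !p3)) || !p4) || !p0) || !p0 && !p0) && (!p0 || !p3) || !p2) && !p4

(!p0 || !p2) && !p4

((!(!(!p0 && (!p0 || !p3)) && (!(!p0 && (!p0 || !p3)) || !p4) || !p0) || !p0 && !p0) && (!p0 || !p3) || !p2) && !p4
= ((!(!(!p0 && (!p0 || !p3)) || !p0) || !p0 && !p0) && (!p0 || !p3) || !p2) && !p4   (absorption)
= ((!(!!p0 || !p0) || !p0 && !p0) && (!p0 || !p3) || !p2) && !p4   (absorption)
= ((!p0 && p0 || !p0 && !p0) && (!p0 || !p3) || !p2) && !p4   (De Morgan)
= (!p0 && (!p0 || !p3) || !p2) && !p4   (distribution)
= (!p0 || !p2) && !p4   (absorption)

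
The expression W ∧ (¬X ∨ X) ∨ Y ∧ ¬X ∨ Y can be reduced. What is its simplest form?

W ∧ (¬X ∨ X) ∨ Y ∧ ¬X ∨ Y
= W ∨ Y ∧ ¬X ∨ Y
= W ∨ Y

W ∨ Y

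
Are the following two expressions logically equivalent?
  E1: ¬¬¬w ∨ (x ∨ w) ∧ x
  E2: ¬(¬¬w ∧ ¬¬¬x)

Yes

E1: ¬¬¬w ∨ (x ∨ w) ∧ x
    = ¬w ∨ (x ∨ w) ∧ x   — double negation
    = ¬w ∨ x   — absorption
E2: ¬(¬¬w ∧ ¬¬¬x)
    = ¬(¬¬w ∧ ¬x)   — double negation
    = ¬w ∨ x   — De Morgan
Both reduce to ¬w ∨ x, so they are equivalent.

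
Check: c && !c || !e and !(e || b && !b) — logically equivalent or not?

E1: c && !c || !e
    = !e   (complement / identity)
E2: !(e || b && !b)
    = !e   (complement / identity)
Both reduce to !e, so they are equivalent.

Yes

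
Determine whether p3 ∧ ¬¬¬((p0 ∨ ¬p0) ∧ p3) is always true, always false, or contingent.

p3 ∧ ¬¬¬((p0 ∨ ¬p0) ∧ p3)
= p3 ∧ ¬¬¬p3
= p3 ∧ ¬p3
= False

always false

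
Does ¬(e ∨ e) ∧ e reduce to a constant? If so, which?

¬(e ∨ e) ∧ e
= ¬e ∧ e   — idempotence
= False   — complement

yes, False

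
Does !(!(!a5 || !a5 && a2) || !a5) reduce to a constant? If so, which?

!(!(!a5 || !a5 && a2) || !a5)
= !(!!a5 || !a5)   — absorption
= !a5 && a5   — De Morgan
= false   — complement

yes, False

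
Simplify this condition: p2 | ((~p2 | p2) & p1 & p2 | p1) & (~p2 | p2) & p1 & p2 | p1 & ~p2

p2 | p1

p2 | ((~p2 | p2) & p1 & p2 | p1) & (~p2 | p2) & p1 & p2 | p1 & ~p2
= p2 | (~p2 | p2) & p1 & p2 | p1 & ~p2
= p2 | p1 & p2 | p1 & ~p2
= p2 | p1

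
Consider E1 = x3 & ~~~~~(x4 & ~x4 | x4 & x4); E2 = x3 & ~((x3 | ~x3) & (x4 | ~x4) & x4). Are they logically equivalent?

Yes

E1: x3 & ~~~~~(x4 & ~x4 | x4 & x4)
    = x3 & ~~~~~x4
    = x3 & ~~~x4
    = x3 & ~x4
E2: x3 & ~((x3 | ~x3) & (x4 | ~x4) & x4)
    = x3 & ~((x4 | ~x4) & x4)
    = x3 & ~x4
Both reduce to x3 & ~x4, so they are equivalent.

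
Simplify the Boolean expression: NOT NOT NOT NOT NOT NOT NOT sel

NOT NOT NOT NOT NOT NOT NOT sel
= NOT NOT NOT NOT NOT sel
= NOT NOT NOT sel
= NOT sel

NOT sel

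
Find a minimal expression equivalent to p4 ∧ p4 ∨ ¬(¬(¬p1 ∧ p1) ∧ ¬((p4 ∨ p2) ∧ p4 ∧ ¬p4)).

p4 ∧ p4 ∨ ¬(¬(¬p1 ∧ p1) ∧ ¬((p4 ∨ p2) ∧ p4 ∧ ¬p4))
= p4 ∧ p4 ∨ ¬p1 ∧ p1 ∨ (p4 ∨ p2) ∧ p4 ∧ ¬p4   — De Morgan
= p4 ∧ p4 ∨ ¬p1 ∧ p1 ∨ p4 ∧ ¬p4   — absorption
= p4 ∧ p4 ∨ p4 ∧ ¬p4   — complement / identity
= p4   — distribution

p4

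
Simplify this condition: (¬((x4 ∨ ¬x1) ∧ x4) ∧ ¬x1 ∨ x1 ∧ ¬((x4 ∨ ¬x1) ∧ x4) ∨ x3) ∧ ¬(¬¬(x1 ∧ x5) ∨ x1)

(¬x4 ∨ x3) ∧ ¬x1

(¬((x4 ∨ ¬x1) ∧ x4) ∧ ¬x1 ∨ x1 ∧ ¬((x4 ∨ ¬x1) ∧ x4) ∨ x3) ∧ ¬(¬¬(x1 ∧ x5) ∨ x1)
= (¬((x4 ∨ ¬x1) ∧ x4) ∨ x3) ∧ ¬(¬¬(x1 ∧ x5) ∨ x1)   — distribution
= (¬((x4 ∨ ¬x1) ∧ x4) ∨ x3) ∧ ¬(x1 ∧ x5 ∨ x1)   — double negation
= (¬x4 ∨ x3) ∧ ¬(x1 ∧ x5 ∨ x1)   — absorption
= (¬x4 ∨ x3) ∧ ¬x1   — absorption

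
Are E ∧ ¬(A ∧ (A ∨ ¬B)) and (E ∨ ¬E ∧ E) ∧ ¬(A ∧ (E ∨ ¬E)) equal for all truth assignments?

E1: E ∧ ¬(A ∧ (A ∨ ¬B))
    = E ∧ ¬A   (absorption)
E2: (E ∨ ¬E ∧ E) ∧ ¬(A ∧ (E ∨ ¬E))
    = (E ∨ ¬E ∧ E) ∧ ¬A   (complement / identity)
    = E ∧ ¬A   (complement / identity)
Both reduce to E ∧ ¬A, so they are equivalent.

Yes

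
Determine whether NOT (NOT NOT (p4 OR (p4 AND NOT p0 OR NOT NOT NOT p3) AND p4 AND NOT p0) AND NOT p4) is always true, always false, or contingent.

always true

NOT (NOT NOT (p4 OR (p4 AND NOT p0 OR NOT NOT NOT p3) AND p4 AND NOT p0) AND NOT p4)
= NOT (p4 OR (p4 AND NOT p0 OR NOT NOT NOT p3) AND p4 AND NOT p0) OR p4
= NOT (p4 OR (p4 AND NOT p0 OR NOT p3) AND p4 AND NOT p0) OR p4
= NOT (p4 OR p4 AND NOT p0) OR p4
= NOT p4 OR p4
= TRUE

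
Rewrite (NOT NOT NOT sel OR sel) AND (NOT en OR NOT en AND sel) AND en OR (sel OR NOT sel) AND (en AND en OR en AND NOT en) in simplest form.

(NOT NOT NOT sel OR sel) AND (NOT en OR NOT en AND sel) AND en OR (sel OR NOT sel) AND (en AND en OR en AND NOT en)
= (NOT NOT NOT sel OR sel) AND (NOT en OR NOT en AND sel) AND en OR en AND en OR en AND NOT en
= (NOT sel OR sel) AND (NOT en OR NOT en AND sel) AND en OR en AND en OR en AND NOT en
= (NOT sel OR sel) AND NOT en AND en OR en AND en OR en AND NOT en
= NOT en AND en OR en AND en OR en AND NOT en
= NOT en AND en OR en AND en
= en

en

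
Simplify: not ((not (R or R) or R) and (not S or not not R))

not ((not (R or R) or R) and (not S or not not R))
= not ((not R or R) and (not S or not not R))   [idempotence]
= not (not S or not not R)   [complement / identity]
= S and not R   [De Morgan]

S and not R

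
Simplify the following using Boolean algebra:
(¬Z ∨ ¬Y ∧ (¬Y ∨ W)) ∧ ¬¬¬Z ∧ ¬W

¬Z ∧ ¬W

(¬Z ∨ ¬Y ∧ (¬Y ∨ W)) ∧ ¬¬¬Z ∧ ¬W
= (¬Z ∨ ¬Y ∧ (¬Y ∨ W)) ∧ ¬Z ∧ ¬W   [double negation]
= (¬Z ∨ ¬Y) ∧ ¬Z ∧ ¬W   [absorption]
= ¬Z ∧ ¬W   [absorption]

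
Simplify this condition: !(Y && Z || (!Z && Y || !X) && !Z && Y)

!(Y && Z || (!Z && Y || !X) && !Z && Y)
= !(Y && Z || !Z && Y)   [absorption]
= !Y   [distribution]

!Y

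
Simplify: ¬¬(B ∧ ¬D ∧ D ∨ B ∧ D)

¬¬(B ∧ ¬D ∧ D ∨ B ∧ D)
= ¬¬((B ∧ ¬D ∨ B) ∧ D)   [distribution]
= ¬¬(B ∧ D)   [absorption]
= B ∧ D   [double negation]

B ∧ D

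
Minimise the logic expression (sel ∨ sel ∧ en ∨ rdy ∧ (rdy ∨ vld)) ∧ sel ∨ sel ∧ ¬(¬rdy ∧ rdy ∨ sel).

sel

(sel ∨ sel ∧ en ∨ rdy ∧ (rdy ∨ vld)) ∧ sel ∨ sel ∧ ¬(¬rdy ∧ rdy ∨ sel)
= (sel ∨ sel ∧ en ∨ rdy ∧ (rdy ∨ vld)) ∧ sel ∨ sel ∧ ¬sel
= (sel ∨ sel ∧ en ∨ rdy ∧ (rdy ∨ vld)) ∧ sel
= (sel ∨ sel ∧ en ∨ rdy) ∧ sel
= (sel ∨ rdy) ∧ sel
= sel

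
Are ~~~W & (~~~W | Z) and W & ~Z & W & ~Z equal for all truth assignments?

E1: ~~~W & (~~~W | Z)
    = ~~~W
    = ~W
E2: W & ~Z & W & ~Z
    = W & ~Z
These differ: at W=0, Z=0, E1 = 1 but E2 = 0.

No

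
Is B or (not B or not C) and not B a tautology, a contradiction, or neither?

B or (not B or not C) and not B
= B or not B   [absorption]
= True   [complement]

tautology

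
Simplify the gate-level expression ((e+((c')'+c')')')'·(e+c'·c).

e

((e+((c')'+c')')')'·(e+c'·c)
= ((e+c'·c)')'·(e+c'·c)
= (e+c'·c)·(e+c'·c)
= e+c'·c
= e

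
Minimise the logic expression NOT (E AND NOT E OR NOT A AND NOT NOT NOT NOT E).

A OR NOT E

NOT (E AND NOT E OR NOT A AND NOT NOT NOT NOT E)
= NOT (NOT A AND NOT NOT NOT NOT E)
= NOT (NOT A AND NOT NOT E)
= A OR NOT E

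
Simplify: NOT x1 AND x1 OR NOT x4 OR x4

TRUE

NOT x1 AND x1 OR NOT x4 OR x4
= NOT x4 OR x4   — complement / identity
= TRUE   — complement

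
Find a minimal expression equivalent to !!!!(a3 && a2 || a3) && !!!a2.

!!!!(a3 && a2 || a3) && !!!a2
= !!(a3 && a2 || a3) && !!!a2   — double negation
= (a3 && a2 || a3) && !!!a2   — double negation
= a3 && !!!a2   — absorption
= a3 && !a2   — double negation

a3 && !a2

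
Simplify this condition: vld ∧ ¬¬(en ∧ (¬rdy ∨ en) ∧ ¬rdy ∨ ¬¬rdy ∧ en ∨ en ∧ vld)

vld ∧ ¬¬(en ∧ (¬rdy ∨ en) ∧ ¬rdy ∨ ¬¬rdy ∧ en ∨ en ∧ vld)
= vld ∧ ¬¬(en ∧ ¬rdy ∨ ¬¬rdy ∧ en ∨ en ∧ vld)   — absorption
= vld ∧ ¬¬(en ∧ ¬rdy ∨ rdy ∧ en ∨ en ∧ vld)   — double negation
= vld ∧ ¬¬(en ∨ en ∧ vld)   — distribution
= vld ∧ ¬¬en   — absorption
= vld ∧ en   — double negation

vld ∧ en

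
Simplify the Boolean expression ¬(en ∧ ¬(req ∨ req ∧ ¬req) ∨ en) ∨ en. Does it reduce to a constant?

True

¬(en ∧ ¬(req ∨ req ∧ ¬req) ∨ en) ∨ en
= ¬(en ∧ ¬req ∨ en) ∨ en   (complement / identity)
= ¬en ∨ en   (absorption)
= True   (complement)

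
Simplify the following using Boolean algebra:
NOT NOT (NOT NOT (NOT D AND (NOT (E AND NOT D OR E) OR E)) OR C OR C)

NOT D OR C

NOT NOT (NOT NOT (NOT D AND (NOT (E AND NOT D OR E) OR E)) OR C OR C)
= NOT NOT (NOT NOT (NOT D AND (NOT E OR E)) OR C OR C)   (absorption)
= NOT NOT (NOT NOT NOT D OR C OR C)   (complement / identity)
= NOT NOT (NOT D OR C OR C)   (double negation)
= NOT NOT (NOT D OR C)   (idempotence)
= NOT D OR C   (double negation)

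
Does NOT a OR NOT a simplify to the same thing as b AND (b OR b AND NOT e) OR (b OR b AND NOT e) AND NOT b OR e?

E1: NOT a OR NOT a
    = NOT a
E2: b AND (b OR b AND NOT e) OR (b OR b AND NOT e) AND NOT b OR e
    = b OR b AND NOT e OR e
    = b OR e
These differ: at a=1, b=0, e=1, E1 = 0 but E2 = 1.

No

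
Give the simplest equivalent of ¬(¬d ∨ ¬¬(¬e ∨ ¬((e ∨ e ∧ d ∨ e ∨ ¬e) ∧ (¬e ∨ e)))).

¬(¬d ∨ ¬¬(¬e ∨ ¬((e ∨ e ∧ d ∨ e ∨ ¬e) ∧ (¬e ∨ e))))
= d ∧ ¬(¬e ∨ ¬((e ∨ e ∧ d ∨ e ∨ ¬e) ∧ (¬e ∨ e)))   [De Morgan]
= d ∧ ¬(¬e ∨ ¬((e ∨ e ∨ ¬e) ∧ (¬e ∨ e)))   [absorption]
= d ∧ ¬(¬e ∨ ¬((e ∨ ¬e) ∧ (¬e ∨ e)))   [idempotence]
= d ∧ e ∧ (e ∨ ¬e) ∧ (¬e ∨ e)   [De Morgan]
= d ∧ e ∧ (e ∨ ¬e)   [complement / identity]
= d ∧ e   [complement / identity]

d ∧ e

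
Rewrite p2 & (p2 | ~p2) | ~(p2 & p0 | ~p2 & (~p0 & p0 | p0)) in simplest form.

p2 & (p2 | ~p2) | ~(p2 & p0 | ~p2 & (~p0 & p0 | p0))
= p2 & (p2 | ~p2) | ~(p2 & p0 | ~p2 & p0)   — complement / identity
= p2 | ~(p2 & p0 | ~p2 & p0)   — complement / identity
= p2 | ~p0   — distribution

p2 | ~p0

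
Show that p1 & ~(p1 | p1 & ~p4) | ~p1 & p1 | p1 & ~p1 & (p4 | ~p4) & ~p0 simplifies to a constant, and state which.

p1 & ~(p1 | p1 & ~p4) | ~p1 & p1 | p1 & ~p1 & (p4 | ~p4) & ~p0
= p1 & ~(p1 | p1 & ~p4) | ~p1 & p1 | p1 & ~p1 & ~p0
= p1 & ~p1 | ~p1 & p1 | p1 & ~p1 & ~p0
= p1 & ~p1 | p1 & ~p1 & ~p0
= p1 & ~p1
= 0

0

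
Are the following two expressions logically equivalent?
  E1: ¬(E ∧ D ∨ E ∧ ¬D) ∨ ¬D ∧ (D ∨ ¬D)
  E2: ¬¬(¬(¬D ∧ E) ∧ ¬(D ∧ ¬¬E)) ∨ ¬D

Yes

E1: ¬(E ∧ D ∨ E ∧ ¬D) ∨ ¬D ∧ (D ∨ ¬D)
    = ¬E ∨ ¬D ∧ (D ∨ ¬D)   — distribution
    = ¬E ∨ ¬D   — complement / identity
E2: ¬¬(¬(¬D ∧ E) ∧ ¬(D ∧ ¬¬E)) ∨ ¬D
    = ¬(¬D ∧ E ∨ D ∧ ¬¬E) ∨ ¬D   — De Morgan
    = ¬(¬D ∧ E ∨ D ∧ E) ∨ ¬D   — double negation
    = ¬E ∨ ¬D   — distribution
Both reduce to ¬E ∨ ¬D, so they are equivalent.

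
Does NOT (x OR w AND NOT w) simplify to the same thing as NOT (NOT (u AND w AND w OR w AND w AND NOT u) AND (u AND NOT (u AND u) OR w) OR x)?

E1: NOT (x OR w AND NOT w)
    = NOT x
E2: NOT (NOT (u AND w AND w OR w AND w AND NOT u) AND (u AND NOT (u AND u) OR w) OR x)
    = NOT (NOT (u AND w AND w OR w AND w AND NOT u) AND (u AND NOT u OR w) OR x)
    = NOT (NOT (w AND w) AND (u AND NOT u OR w) OR x)
    = NOT (NOT w AND (u AND NOT u OR w) OR x)
    = NOT (NOT w AND w OR x)
    = NOT x
Both reduce to NOT x, so they are equivalent.

Yes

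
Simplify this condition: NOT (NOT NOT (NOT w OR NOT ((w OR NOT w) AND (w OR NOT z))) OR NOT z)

NOT (NOT NOT (NOT w OR NOT ((w OR NOT w) AND (w OR NOT z))) OR NOT z)
= NOT (NOT (w AND (w OR NOT w) AND (w OR NOT z)) OR NOT z)   — De Morgan
= NOT (NOT (w AND (w OR NOT z)) OR NOT z)   — complement / identity
= w AND (w OR NOT z) AND z   — De Morgan
= w AND z   — absorption

w AND z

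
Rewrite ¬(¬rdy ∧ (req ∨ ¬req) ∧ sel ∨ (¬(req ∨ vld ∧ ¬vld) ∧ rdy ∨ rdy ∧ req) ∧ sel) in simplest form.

¬(¬rdy ∧ (req ∨ ¬req) ∧ sel ∨ (¬(req ∨ vld ∧ ¬vld) ∧ rdy ∨ rdy ∧ req) ∧ sel)
= ¬(¬rdy ∧ (req ∨ ¬req) ∧ sel ∨ (¬req ∧ rdy ∨ rdy ∧ req) ∧ sel)
= ¬(¬rdy ∧ sel ∨ (¬req ∧ rdy ∨ rdy ∧ req) ∧ sel)
= ¬(¬rdy ∧ sel ∨ rdy ∧ sel)
= ¬sel

¬sel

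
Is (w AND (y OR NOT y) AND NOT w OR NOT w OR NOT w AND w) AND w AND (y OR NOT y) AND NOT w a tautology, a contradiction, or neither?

(w AND (y OR NOT y) AND NOT w OR NOT w OR NOT w AND w) AND w AND (y OR NOT y) AND NOT w
= (w AND (y OR NOT y) AND NOT w OR NOT w) AND w AND (y OR NOT y) AND NOT w   [complement / identity]
= w AND (y OR NOT y) AND NOT w   [absorption]
= w AND NOT w   [complement / identity]
= FALSE   [complement]

contradiction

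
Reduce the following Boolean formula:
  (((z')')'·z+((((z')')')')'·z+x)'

(((z')')'·z+((((z')')')')'·z+x)'
= (((z')')'·z+((z')')'·z+x)'   — double negation
= (((z')')'·z+x)'   — idempotence
= (z'·z+x)'   — double negation
= x'   — complement / identity

x'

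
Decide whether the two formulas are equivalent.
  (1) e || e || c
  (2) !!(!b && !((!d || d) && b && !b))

E1: e || e || c
    = e || c   [idempotence]
E2: !!(!b && !((!d || d) && b && !b))
    = !(b || (!d || d) && b && !b)   [De Morgan]
    = !(b || b && !b)   [complement / identity]
    = !b   [complement / identity]
These differ: at b=1, c=1, d=0, e=0, E1 = 1 but E2 = 0.

No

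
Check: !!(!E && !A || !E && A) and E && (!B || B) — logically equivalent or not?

E1: !!(!E && !A || !E && A)
    = !E && !A || !E && A   — double negation
    = !E   — distribution
E2: E && (!B || B)
    = E   — complement / identity
These differ: at A=0, B=0, E=0, E1 = 1 but E2 = 0.

No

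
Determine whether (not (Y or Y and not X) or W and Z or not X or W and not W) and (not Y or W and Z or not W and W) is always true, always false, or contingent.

contingent

(not (Y or Y and not X) or W and Z or not X or W and not W) and (not Y or W and Z or not W and W)
= (not Y or W and Z or not X or W and not W) and (not Y or W and Z or not W and W)   — absorption
= (not Y or W and Z or not X) and (not Y or W and Z or not W and W)   — complement / identity
= (not Y or W and Z or not X) and (not Y or W and Z)   — complement / identity
= not Y or W and Z   — absorption
This depends on W, Y, Z, so it is not a constant.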